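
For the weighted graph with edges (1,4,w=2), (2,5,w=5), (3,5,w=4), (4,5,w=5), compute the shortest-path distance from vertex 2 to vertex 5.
5 (path: 2 -> 5; weights 5 = 5)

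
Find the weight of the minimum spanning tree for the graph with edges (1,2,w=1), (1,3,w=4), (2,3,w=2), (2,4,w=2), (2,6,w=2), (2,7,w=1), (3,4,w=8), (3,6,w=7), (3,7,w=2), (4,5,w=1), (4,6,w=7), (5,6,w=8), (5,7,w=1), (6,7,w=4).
8 (MST edges: (1,2,w=1), (2,3,w=2), (2,6,w=2), (2,7,w=1), (4,5,w=1), (5,7,w=1); sum of weights 1 + 2 + 2 + 1 + 1 + 1 = 8)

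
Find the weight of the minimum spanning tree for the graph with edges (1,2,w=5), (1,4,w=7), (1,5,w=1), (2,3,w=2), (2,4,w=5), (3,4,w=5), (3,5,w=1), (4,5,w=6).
9 (MST edges: (1,5,w=1), (2,3,w=2), (2,4,w=5), (3,5,w=1); sum of weights 1 + 2 + 5 + 1 = 9)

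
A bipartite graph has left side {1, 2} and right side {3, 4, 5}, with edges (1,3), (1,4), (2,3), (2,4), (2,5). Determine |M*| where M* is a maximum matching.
2 (matching: (1,4), (2,5); upper bound min(|L|,|R|) = min(2,3) = 2)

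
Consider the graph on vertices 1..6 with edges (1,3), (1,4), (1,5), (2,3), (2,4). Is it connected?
No, it has 2 components: {1, 2, 3, 4, 5}, {6}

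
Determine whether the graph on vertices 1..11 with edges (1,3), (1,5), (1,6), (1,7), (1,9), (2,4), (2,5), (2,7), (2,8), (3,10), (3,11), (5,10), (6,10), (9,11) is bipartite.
Yes. Partition: {1, 2, 10, 11}, {3, 4, 5, 6, 7, 8, 9}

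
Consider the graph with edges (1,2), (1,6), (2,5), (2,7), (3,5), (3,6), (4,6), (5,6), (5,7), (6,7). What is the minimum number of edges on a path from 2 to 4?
3 (path: 2 -> 7 -> 6 -> 4, 3 edges)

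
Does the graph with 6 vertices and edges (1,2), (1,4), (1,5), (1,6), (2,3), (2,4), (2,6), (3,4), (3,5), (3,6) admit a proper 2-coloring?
No (odd cycle of length 3: 6 -> 1 -> 2 -> 6)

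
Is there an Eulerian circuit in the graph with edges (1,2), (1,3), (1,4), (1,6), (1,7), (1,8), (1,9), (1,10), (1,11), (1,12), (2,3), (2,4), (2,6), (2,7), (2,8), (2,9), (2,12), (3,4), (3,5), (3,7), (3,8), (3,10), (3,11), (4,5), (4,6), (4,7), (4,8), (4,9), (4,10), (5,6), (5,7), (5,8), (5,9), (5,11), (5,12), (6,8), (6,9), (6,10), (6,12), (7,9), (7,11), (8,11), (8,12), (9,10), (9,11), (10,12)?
No (2 vertices have odd degree: {4, 7}; Eulerian circuit requires 0)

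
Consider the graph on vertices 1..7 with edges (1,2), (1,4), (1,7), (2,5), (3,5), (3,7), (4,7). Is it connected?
No, it has 2 components: {1, 2, 3, 4, 5, 7}, {6}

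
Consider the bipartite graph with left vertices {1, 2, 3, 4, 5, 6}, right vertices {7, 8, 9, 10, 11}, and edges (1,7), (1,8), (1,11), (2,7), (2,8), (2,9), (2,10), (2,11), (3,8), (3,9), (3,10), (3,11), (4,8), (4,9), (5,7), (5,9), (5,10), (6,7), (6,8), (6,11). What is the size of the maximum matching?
5 (matching: (1,11), (2,10), (3,9), (4,8), (5,7); upper bound min(|L|,|R|) = min(6,5) = 5)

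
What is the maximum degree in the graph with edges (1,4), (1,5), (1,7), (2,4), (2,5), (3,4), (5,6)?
3 (attained at vertices 1, 4, 5)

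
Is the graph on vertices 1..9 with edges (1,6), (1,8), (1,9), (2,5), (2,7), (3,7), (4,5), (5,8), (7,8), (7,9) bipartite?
Yes. Partition: {1, 5, 7}, {2, 3, 4, 6, 8, 9}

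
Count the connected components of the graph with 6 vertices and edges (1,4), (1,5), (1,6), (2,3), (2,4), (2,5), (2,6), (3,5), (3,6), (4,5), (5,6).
1 (components: {1, 2, 3, 4, 5, 6})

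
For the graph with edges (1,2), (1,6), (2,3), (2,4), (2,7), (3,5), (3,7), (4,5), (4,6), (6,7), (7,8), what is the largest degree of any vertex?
4 (attained at vertices 2, 7)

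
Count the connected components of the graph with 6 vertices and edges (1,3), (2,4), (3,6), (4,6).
2 (components: {1, 2, 3, 4, 6}, {5})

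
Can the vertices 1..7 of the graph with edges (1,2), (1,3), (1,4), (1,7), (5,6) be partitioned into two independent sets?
Yes. Partition: {1, 5}, {2, 3, 4, 6, 7}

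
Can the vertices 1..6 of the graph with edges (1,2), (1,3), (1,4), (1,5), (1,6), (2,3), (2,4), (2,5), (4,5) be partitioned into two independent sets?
No (odd cycle of length 3: 2 -> 1 -> 4 -> 2)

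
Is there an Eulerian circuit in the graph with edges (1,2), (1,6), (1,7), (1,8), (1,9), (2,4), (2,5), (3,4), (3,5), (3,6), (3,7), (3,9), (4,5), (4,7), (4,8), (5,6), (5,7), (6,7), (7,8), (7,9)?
No (8 vertices have odd degree: {1, 2, 3, 4, 5, 7, 8, 9}; Eulerian circuit requires 0)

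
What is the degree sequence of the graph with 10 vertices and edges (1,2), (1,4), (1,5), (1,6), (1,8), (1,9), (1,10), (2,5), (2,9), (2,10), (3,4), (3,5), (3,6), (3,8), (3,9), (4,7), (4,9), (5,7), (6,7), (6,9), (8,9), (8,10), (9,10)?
[7, 7, 5, 4, 4, 4, 4, 4, 4, 3] (degrees: deg(1)=7, deg(2)=4, deg(3)=5, deg(4)=4, deg(5)=4, deg(6)=4, deg(7)=3, deg(8)=4, deg(9)=7, deg(10)=4)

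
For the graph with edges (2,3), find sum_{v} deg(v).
2 (handshake: sum of degrees = 2|E| = 2 x 1 = 2)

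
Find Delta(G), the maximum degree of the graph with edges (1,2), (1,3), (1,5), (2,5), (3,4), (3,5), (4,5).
4 (attained at vertex 5)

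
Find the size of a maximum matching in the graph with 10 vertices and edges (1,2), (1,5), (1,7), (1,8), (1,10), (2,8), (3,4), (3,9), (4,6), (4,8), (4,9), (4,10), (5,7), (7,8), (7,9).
5 (matching: (1,10), (2,8), (3,9), (4,6), (5,7); upper bound floor(n/2) = floor(10/2) = 5)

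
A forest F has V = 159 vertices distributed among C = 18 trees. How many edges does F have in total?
141 (Each of the 18 component trees on V_i vertices has V_i - 1 edges; summing gives V - C = 159 - 18 = 141)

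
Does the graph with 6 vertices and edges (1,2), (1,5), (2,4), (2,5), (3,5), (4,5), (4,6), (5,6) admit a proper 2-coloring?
No (odd cycle of length 3: 5 -> 1 -> 2 -> 5)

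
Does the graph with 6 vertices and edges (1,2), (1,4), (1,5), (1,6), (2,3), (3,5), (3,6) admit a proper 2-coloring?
Yes. Partition: {1, 3}, {2, 4, 5, 6}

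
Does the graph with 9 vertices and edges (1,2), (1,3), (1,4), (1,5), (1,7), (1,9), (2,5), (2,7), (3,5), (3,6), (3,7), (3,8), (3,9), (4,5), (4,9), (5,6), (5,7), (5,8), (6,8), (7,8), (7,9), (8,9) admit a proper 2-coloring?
No (odd cycle of length 3: 5 -> 1 -> 3 -> 5)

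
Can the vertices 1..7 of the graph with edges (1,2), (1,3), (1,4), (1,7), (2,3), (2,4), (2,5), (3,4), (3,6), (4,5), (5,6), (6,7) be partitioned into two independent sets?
No (odd cycle of length 3: 2 -> 1 -> 3 -> 2)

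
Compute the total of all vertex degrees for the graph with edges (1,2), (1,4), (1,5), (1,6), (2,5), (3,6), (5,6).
14 (handshake: sum of degrees = 2|E| = 2 x 7 = 14)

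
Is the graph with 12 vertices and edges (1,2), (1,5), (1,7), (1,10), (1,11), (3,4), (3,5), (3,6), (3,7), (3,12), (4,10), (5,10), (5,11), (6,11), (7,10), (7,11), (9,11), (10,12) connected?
No, it has 2 components: {1, 2, 3, 4, 5, 6, 7, 9, 10, 11, 12}, {8}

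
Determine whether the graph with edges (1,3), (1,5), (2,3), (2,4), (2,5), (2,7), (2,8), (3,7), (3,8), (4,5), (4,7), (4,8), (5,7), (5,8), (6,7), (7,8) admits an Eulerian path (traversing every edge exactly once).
No (4 vertices have odd degree: {2, 5, 6, 8}; Eulerian path requires 0 or 2)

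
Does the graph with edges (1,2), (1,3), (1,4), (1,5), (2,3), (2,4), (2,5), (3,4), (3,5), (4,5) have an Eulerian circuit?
Yes (the graph is connected and all 5 vertices have even degree)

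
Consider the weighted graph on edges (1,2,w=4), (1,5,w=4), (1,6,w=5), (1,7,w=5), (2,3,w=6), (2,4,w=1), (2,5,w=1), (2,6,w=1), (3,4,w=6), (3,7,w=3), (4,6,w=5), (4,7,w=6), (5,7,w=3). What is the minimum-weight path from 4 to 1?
5 (path: 4 -> 2 -> 1; weights 1 + 4 = 5)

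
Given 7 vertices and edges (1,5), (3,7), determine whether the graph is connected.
No, it has 5 components: {1, 5}, {2}, {3, 7}, {4}, {6}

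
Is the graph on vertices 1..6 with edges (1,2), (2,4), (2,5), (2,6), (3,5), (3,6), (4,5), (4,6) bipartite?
No (odd cycle of length 3: 5 -> 2 -> 4 -> 5)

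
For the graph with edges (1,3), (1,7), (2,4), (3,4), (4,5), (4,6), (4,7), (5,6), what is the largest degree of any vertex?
5 (attained at vertex 4)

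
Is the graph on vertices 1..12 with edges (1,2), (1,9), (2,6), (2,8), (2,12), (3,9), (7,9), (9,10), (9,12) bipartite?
Yes. Partition: {1, 3, 4, 5, 6, 7, 8, 10, 11, 12}, {2, 9}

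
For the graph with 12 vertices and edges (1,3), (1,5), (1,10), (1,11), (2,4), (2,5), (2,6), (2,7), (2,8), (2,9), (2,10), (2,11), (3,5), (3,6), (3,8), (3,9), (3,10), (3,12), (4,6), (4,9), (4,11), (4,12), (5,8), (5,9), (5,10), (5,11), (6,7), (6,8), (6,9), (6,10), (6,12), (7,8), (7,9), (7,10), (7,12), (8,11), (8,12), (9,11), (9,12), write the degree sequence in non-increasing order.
[8, 8, 8, 7, 7, 7, 6, 6, 6, 6, 5, 4] (degrees: deg(1)=4, deg(2)=8, deg(3)=7, deg(4)=5, deg(5)=7, deg(6)=8, deg(7)=6, deg(8)=7, deg(9)=8, deg(10)=6, deg(11)=6, deg(12)=6)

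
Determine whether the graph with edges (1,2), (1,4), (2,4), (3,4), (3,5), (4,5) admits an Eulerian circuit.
Yes (the graph is connected and all 5 vertices have even degree)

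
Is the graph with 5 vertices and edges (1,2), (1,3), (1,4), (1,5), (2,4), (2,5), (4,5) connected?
Yes (BFS from 1 visits [1, 2, 3, 4, 5] — all 5 vertices reached)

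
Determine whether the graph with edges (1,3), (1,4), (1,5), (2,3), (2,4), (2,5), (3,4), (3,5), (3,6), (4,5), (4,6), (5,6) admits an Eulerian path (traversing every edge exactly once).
No (6 vertices have odd degree: {1, 2, 3, 4, 5, 6}; Eulerian path requires 0 or 2)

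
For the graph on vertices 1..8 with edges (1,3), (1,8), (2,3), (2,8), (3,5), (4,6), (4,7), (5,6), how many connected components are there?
1 (components: {1, 2, 3, 4, 5, 6, 7, 8})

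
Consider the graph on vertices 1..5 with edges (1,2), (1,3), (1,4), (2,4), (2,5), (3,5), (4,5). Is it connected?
Yes (BFS from 1 visits [1, 2, 3, 4, 5] — all 5 vertices reached)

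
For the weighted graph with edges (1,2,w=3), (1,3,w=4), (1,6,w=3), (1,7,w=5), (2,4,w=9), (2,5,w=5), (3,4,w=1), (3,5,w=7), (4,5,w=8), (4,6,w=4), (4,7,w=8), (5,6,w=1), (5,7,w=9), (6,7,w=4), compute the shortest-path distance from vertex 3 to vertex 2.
7 (path: 3 -> 1 -> 2; weights 4 + 3 = 7)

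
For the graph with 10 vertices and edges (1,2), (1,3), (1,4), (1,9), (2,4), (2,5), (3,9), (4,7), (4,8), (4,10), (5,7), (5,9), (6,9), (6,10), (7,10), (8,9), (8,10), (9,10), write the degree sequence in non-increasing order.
[6, 5, 5, 4, 3, 3, 3, 3, 2, 2] (degrees: deg(1)=4, deg(2)=3, deg(3)=2, deg(4)=5, deg(5)=3, deg(6)=2, deg(7)=3, deg(8)=3, deg(9)=6, deg(10)=5)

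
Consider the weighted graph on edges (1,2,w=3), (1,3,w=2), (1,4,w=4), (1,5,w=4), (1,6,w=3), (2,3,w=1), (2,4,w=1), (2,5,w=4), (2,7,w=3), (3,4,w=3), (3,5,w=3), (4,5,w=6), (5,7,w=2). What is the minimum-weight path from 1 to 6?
3 (path: 1 -> 6; weights 3 = 3)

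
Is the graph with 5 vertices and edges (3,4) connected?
No, it has 4 components: {1}, {2}, {3, 4}, {5}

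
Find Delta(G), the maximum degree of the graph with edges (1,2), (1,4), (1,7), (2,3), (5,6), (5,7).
3 (attained at vertex 1)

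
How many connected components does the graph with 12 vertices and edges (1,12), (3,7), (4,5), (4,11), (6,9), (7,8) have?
6 (components: {1, 12}, {2}, {3, 7, 8}, {4, 5, 11}, {6, 9}, {10})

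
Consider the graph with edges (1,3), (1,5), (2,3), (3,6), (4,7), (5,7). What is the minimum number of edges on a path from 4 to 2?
5 (path: 4 -> 7 -> 5 -> 1 -> 3 -> 2, 5 edges)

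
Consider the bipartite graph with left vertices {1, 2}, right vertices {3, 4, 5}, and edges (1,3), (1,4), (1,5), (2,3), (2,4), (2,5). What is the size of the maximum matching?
2 (matching: (1,5), (2,4); upper bound min(|L|,|R|) = min(2,3) = 2)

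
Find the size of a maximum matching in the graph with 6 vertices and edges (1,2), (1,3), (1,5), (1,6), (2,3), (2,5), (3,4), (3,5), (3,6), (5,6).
3 (matching: (1,6), (2,5), (3,4); upper bound floor(n/2) = floor(6/2) = 3)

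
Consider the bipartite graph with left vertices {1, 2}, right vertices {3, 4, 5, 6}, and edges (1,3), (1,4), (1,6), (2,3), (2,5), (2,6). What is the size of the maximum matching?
2 (matching: (1,6), (2,5); upper bound min(|L|,|R|) = min(2,4) = 2)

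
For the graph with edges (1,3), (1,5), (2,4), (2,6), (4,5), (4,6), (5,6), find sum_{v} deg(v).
14 (handshake: sum of degrees = 2|E| = 2 x 7 = 14)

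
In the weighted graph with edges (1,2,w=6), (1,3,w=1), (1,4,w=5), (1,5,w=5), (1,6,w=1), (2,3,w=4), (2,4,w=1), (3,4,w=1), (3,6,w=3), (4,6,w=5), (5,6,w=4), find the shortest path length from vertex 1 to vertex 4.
2 (path: 1 -> 3 -> 4; weights 1 + 1 = 2)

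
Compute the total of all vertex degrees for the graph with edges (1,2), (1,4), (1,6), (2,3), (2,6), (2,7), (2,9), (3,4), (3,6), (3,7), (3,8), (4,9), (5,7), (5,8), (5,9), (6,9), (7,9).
34 (handshake: sum of degrees = 2|E| = 2 x 17 = 34)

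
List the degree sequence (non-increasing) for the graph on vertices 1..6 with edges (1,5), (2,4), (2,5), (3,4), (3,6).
[2, 2, 2, 2, 1, 1] (degrees: deg(1)=1, deg(2)=2, deg(3)=2, deg(4)=2, deg(5)=2, deg(6)=1)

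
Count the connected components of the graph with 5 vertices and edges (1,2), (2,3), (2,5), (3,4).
1 (components: {1, 2, 3, 4, 5})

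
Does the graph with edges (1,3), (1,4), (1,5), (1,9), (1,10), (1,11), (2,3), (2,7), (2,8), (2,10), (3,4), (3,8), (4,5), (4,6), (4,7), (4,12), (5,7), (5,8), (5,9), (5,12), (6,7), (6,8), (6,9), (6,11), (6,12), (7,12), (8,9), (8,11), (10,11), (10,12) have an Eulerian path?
Yes (the graph is connected and exactly 2 vertices have odd degree: {7, 12}; any Eulerian path must start and end at those)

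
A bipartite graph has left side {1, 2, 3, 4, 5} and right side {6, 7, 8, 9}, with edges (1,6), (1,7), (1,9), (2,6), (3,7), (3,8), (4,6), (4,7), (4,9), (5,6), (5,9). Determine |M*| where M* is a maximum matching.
4 (matching: (1,9), (2,6), (3,8), (4,7); upper bound min(|L|,|R|) = min(5,4) = 4)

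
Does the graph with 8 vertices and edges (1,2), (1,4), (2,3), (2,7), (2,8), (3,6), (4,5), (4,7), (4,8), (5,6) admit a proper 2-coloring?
Yes. Partition: {1, 3, 5, 7, 8}, {2, 4, 6}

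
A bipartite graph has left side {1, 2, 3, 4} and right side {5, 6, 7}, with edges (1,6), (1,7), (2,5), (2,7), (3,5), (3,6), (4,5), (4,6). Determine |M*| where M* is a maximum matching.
3 (matching: (1,7), (2,5), (3,6); upper bound min(|L|,|R|) = min(4,3) = 3)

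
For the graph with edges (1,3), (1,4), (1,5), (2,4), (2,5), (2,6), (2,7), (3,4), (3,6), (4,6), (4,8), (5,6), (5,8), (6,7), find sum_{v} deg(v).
28 (handshake: sum of degrees = 2|E| = 2 x 14 = 28)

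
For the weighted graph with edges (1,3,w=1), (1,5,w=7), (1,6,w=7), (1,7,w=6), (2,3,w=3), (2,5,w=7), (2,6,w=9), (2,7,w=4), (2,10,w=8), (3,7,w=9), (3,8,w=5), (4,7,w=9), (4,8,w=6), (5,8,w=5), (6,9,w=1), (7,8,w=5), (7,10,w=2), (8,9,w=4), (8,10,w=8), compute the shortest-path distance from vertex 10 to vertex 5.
12 (path: 10 -> 7 -> 8 -> 5; weights 2 + 5 + 5 = 12)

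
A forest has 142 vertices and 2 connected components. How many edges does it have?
140 (Each of the 2 component trees on V_i vertices has V_i - 1 edges; summing gives V - C = 142 - 2 = 140)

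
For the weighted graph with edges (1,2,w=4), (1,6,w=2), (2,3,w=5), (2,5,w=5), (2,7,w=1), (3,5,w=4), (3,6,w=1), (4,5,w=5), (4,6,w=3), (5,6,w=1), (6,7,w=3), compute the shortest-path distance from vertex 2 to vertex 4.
7 (path: 2 -> 7 -> 6 -> 4; weights 1 + 3 + 3 = 7)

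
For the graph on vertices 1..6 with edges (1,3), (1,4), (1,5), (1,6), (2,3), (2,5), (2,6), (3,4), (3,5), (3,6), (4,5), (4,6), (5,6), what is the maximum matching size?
3 (matching: (1,5), (2,6), (3,4); upper bound floor(n/2) = floor(6/2) = 3)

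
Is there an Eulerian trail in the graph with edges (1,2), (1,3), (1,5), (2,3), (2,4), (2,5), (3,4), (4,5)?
No (4 vertices have odd degree: {1, 3, 4, 5}; Eulerian path requires 0 or 2)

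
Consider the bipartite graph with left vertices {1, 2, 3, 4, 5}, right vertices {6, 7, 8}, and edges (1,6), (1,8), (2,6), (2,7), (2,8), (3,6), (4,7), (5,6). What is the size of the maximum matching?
3 (matching: (1,8), (2,7), (3,6); upper bound min(|L|,|R|) = min(5,3) = 3)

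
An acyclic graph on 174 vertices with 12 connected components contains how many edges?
162 (Each of the 12 component trees on V_i vertices has V_i - 1 edges; summing gives V - C = 174 - 12 = 162)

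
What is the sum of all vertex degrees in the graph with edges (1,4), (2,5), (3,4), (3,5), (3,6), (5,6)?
12 (handshake: sum of degrees = 2|E| = 2 x 6 = 12)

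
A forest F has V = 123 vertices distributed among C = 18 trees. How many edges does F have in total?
105 (Each of the 18 component trees on V_i vertices has V_i - 1 edges; summing gives V - C = 123 - 18 = 105)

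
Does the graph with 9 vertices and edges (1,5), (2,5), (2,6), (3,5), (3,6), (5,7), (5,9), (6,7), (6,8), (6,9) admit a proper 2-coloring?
Yes. Partition: {1, 2, 3, 4, 7, 8, 9}, {5, 6}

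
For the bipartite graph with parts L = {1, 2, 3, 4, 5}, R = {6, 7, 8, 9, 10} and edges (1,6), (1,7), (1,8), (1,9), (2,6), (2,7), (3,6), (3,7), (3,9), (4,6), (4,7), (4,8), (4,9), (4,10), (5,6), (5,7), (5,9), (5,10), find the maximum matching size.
5 (matching: (1,9), (2,7), (3,6), (4,8), (5,10); upper bound min(|L|,|R|) = min(5,5) = 5)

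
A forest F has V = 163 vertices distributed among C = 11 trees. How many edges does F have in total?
152 (Each of the 11 component trees on V_i vertices has V_i - 1 edges; summing gives V - C = 163 - 11 = 152)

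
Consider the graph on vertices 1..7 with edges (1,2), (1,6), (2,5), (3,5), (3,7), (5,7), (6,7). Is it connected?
No, it has 2 components: {1, 2, 3, 5, 6, 7}, {4}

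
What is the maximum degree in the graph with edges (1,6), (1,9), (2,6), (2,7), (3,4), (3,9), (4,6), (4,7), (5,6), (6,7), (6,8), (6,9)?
7 (attained at vertex 6)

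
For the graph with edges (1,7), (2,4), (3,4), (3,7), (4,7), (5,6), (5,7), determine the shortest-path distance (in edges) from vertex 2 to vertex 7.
2 (path: 2 -> 4 -> 7, 2 edges)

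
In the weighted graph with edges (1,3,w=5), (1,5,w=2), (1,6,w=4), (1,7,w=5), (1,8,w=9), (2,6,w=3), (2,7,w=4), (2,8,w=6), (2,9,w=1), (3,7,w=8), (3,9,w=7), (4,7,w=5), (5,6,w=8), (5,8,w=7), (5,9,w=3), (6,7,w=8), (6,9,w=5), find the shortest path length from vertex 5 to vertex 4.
12 (path: 5 -> 1 -> 7 -> 4; weights 2 + 5 + 5 = 12)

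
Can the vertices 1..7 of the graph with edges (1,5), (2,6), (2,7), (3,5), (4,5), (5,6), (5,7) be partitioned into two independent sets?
Yes. Partition: {1, 3, 4, 6, 7}, {2, 5}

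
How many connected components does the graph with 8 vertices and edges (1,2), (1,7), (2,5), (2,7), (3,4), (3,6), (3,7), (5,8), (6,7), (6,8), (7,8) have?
1 (components: {1, 2, 3, 4, 5, 6, 7, 8})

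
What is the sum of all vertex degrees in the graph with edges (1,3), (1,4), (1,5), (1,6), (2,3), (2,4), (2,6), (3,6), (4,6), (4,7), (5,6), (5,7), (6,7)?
26 (handshake: sum of degrees = 2|E| = 2 x 13 = 26)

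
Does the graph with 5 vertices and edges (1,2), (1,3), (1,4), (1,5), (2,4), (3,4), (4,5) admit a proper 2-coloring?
No (odd cycle of length 3: 2 -> 1 -> 4 -> 2)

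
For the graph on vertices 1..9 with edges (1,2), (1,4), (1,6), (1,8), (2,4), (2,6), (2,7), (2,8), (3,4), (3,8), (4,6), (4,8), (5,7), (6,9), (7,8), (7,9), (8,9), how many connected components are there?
1 (components: {1, 2, 3, 4, 5, 6, 7, 8, 9})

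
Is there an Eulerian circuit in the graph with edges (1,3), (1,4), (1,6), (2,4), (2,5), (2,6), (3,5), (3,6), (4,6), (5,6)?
No (6 vertices have odd degree: {1, 2, 3, 4, 5, 6}; Eulerian circuit requires 0)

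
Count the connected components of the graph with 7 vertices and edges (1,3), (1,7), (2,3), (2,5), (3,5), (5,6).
2 (components: {1, 2, 3, 5, 6, 7}, {4})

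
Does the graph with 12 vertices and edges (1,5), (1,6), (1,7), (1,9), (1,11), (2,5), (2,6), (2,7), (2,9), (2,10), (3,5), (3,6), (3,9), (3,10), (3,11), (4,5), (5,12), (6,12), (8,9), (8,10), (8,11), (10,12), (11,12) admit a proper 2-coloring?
Yes. Partition: {1, 2, 3, 4, 8, 12}, {5, 6, 7, 9, 10, 11}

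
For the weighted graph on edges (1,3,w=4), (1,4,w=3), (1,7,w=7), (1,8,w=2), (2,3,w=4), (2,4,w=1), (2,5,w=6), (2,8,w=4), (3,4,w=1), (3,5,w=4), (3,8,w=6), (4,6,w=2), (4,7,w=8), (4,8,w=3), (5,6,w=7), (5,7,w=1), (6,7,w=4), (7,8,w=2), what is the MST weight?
12 (MST edges: (1,4,w=3), (1,8,w=2), (2,4,w=1), (3,4,w=1), (4,6,w=2), (5,7,w=1), (7,8,w=2); sum of weights 3 + 2 + 1 + 1 + 2 + 1 + 2 = 12)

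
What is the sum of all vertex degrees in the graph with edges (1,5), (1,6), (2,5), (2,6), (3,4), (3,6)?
12 (handshake: sum of degrees = 2|E| = 2 x 6 = 12)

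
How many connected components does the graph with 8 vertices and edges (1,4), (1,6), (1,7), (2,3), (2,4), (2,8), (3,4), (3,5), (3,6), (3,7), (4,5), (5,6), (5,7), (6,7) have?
1 (components: {1, 2, 3, 4, 5, 6, 7, 8})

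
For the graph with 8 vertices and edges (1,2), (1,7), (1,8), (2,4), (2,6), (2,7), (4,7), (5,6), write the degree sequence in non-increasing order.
[4, 3, 3, 2, 2, 1, 1, 0] (degrees: deg(1)=3, deg(2)=4, deg(3)=0, deg(4)=2, deg(5)=1, deg(6)=2, deg(7)=3, deg(8)=1)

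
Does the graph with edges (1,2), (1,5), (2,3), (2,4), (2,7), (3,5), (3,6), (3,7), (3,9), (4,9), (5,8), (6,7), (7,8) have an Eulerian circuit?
No (2 vertices have odd degree: {3, 5}; Eulerian circuit requires 0)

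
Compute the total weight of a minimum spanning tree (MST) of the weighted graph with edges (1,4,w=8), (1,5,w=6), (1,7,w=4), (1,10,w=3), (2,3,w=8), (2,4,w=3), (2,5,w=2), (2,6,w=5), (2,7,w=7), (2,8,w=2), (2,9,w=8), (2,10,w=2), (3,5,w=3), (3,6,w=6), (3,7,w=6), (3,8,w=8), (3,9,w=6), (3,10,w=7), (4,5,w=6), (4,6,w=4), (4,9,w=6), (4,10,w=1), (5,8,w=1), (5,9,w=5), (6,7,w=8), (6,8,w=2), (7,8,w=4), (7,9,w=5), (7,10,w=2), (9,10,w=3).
19 (MST edges: (1,10,w=3), (2,5,w=2), (2,10,w=2), (3,5,w=3), (4,10,w=1), (5,8,w=1), (6,8,w=2), (7,10,w=2), (9,10,w=3); sum of weights 3 + 2 + 2 + 3 + 1 + 1 + 2 + 2 + 3 = 19)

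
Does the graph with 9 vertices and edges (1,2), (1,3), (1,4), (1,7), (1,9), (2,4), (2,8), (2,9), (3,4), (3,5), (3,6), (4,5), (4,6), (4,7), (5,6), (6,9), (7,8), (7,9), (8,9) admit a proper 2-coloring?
No (odd cycle of length 3: 4 -> 1 -> 3 -> 4)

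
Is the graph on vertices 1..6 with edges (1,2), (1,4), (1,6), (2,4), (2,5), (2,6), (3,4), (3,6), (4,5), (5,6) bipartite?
No (odd cycle of length 3: 2 -> 1 -> 6 -> 2)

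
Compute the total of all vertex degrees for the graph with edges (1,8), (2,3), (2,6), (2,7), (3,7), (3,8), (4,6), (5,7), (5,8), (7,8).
20 (handshake: sum of degrees = 2|E| = 2 x 10 = 20)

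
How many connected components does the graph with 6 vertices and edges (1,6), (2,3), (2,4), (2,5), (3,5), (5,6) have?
1 (components: {1, 2, 3, 4, 5, 6})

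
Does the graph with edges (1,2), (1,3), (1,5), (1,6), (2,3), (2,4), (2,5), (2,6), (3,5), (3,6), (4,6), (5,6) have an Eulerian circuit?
No (2 vertices have odd degree: {2, 6}; Eulerian circuit requires 0)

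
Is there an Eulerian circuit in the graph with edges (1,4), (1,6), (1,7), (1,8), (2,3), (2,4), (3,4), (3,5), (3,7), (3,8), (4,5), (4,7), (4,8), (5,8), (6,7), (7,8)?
No (4 vertices have odd degree: {3, 5, 7, 8}; Eulerian circuit requires 0)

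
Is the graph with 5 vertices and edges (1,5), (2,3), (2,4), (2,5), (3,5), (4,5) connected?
Yes (BFS from 1 visits [1, 5, 2, 3, 4] — all 5 vertices reached)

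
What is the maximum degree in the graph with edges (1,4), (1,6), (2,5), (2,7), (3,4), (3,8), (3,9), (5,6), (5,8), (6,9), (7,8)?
3 (attained at vertices 3, 5, 6, 8)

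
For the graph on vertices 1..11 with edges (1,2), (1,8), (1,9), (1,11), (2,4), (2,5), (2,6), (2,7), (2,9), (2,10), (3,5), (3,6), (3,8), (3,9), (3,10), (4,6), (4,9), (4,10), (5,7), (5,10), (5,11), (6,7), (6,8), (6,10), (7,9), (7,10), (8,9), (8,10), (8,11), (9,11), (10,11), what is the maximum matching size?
5 (matching: (1,11), (2,7), (3,10), (4,6), (8,9); upper bound floor(n/2) = floor(11/2) = 5)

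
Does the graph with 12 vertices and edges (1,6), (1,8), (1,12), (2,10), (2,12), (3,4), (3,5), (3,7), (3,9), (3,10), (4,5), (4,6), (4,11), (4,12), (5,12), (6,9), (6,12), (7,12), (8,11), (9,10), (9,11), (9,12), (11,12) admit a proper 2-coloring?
No (odd cycle of length 3: 6 -> 1 -> 12 -> 6)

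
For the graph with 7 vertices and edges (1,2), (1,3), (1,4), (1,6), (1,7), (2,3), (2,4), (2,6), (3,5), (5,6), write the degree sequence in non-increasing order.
[5, 4, 3, 3, 2, 2, 1] (degrees: deg(1)=5, deg(2)=4, deg(3)=3, deg(4)=2, deg(5)=2, deg(6)=3, deg(7)=1)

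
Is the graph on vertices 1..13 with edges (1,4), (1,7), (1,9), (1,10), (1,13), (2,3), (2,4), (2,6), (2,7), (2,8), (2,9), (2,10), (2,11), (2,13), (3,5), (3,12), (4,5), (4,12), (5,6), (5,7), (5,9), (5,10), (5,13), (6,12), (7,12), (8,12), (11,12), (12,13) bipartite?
Yes. Partition: {1, 2, 5, 12}, {3, 4, 6, 7, 8, 9, 10, 11, 13}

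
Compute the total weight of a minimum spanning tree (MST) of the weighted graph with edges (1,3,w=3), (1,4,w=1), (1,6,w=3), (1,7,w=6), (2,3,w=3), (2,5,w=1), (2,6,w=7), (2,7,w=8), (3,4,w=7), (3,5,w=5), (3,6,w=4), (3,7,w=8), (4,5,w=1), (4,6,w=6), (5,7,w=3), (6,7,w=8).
12 (MST edges: (1,3,w=3), (1,4,w=1), (1,6,w=3), (2,5,w=1), (4,5,w=1), (5,7,w=3); sum of weights 3 + 1 + 3 + 1 + 1 + 3 = 12)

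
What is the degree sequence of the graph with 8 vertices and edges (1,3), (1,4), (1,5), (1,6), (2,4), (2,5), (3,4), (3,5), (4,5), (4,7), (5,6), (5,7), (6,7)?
[6, 5, 4, 3, 3, 3, 2, 0] (degrees: deg(1)=4, deg(2)=2, deg(3)=3, deg(4)=5, deg(5)=6, deg(6)=3, deg(7)=3, deg(8)=0)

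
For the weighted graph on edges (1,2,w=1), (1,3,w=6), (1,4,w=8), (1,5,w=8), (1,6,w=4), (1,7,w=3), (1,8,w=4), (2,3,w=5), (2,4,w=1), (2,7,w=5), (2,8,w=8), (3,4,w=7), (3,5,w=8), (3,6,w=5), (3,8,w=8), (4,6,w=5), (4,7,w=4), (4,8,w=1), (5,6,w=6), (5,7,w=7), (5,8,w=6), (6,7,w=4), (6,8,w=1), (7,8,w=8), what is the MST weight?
18 (MST edges: (1,2,w=1), (1,7,w=3), (2,3,w=5), (2,4,w=1), (4,8,w=1), (5,6,w=6), (6,8,w=1); sum of weights 1 + 3 + 5 + 1 + 1 + 6 + 1 = 18)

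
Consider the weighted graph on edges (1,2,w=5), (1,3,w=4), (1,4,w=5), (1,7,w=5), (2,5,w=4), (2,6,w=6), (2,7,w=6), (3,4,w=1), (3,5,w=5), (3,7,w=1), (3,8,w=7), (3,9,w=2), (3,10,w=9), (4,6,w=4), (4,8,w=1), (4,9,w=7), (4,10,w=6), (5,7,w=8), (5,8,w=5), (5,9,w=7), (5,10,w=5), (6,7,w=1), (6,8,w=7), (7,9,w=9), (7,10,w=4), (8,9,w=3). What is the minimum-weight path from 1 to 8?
6 (path: 1 -> 4 -> 8; weights 5 + 1 = 6)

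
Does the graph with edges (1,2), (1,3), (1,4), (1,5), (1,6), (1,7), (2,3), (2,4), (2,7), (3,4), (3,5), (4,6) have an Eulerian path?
Yes — and in fact it has an Eulerian circuit (the graph is connected and all 7 vertices have even degree)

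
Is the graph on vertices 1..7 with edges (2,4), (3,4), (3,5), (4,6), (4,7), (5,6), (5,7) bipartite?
Yes. Partition: {1, 2, 3, 6, 7}, {4, 5}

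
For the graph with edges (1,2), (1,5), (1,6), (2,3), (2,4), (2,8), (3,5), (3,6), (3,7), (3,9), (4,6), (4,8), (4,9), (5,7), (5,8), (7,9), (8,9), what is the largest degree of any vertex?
5 (attained at vertex 3)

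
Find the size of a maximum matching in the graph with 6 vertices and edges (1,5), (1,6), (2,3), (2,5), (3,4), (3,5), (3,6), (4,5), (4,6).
3 (matching: (1,5), (2,3), (4,6); upper bound floor(n/2) = floor(6/2) = 3)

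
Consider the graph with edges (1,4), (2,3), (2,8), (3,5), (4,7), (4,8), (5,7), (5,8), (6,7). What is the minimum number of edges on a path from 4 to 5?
2 (path: 4 -> 7 -> 5, 2 edges)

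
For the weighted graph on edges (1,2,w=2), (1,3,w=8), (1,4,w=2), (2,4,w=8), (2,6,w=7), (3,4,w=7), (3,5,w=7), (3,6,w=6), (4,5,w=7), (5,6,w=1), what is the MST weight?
18 (MST edges: (1,2,w=2), (1,4,w=2), (2,6,w=7), (3,6,w=6), (5,6,w=1); sum of weights 2 + 2 + 7 + 6 + 1 = 18)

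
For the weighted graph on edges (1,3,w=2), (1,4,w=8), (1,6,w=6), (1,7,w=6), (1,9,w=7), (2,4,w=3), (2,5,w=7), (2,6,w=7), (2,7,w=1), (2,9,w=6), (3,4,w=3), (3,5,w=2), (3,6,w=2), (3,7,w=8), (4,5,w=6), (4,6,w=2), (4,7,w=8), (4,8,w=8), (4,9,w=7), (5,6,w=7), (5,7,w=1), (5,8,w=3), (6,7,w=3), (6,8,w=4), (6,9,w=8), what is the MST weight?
19 (MST edges: (1,3,w=2), (2,7,w=1), (2,9,w=6), (3,5,w=2), (3,6,w=2), (4,6,w=2), (5,7,w=1), (5,8,w=3); sum of weights 2 + 1 + 6 + 2 + 2 + 2 + 1 + 3 = 19)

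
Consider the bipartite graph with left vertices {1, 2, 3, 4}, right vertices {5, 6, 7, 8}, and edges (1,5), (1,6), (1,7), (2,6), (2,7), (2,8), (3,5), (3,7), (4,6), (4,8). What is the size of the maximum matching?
4 (matching: (1,7), (2,8), (3,5), (4,6); upper bound min(|L|,|R|) = min(4,4) = 4)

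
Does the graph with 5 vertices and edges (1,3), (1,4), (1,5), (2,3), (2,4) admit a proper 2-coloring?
Yes. Partition: {1, 2}, {3, 4, 5}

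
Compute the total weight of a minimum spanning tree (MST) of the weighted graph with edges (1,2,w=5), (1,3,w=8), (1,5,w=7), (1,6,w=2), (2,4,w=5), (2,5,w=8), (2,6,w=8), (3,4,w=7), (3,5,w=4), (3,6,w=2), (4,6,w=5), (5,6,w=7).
18 (MST edges: (1,2,w=5), (1,6,w=2), (2,4,w=5), (3,5,w=4), (3,6,w=2); sum of weights 5 + 2 + 5 + 4 + 2 = 18)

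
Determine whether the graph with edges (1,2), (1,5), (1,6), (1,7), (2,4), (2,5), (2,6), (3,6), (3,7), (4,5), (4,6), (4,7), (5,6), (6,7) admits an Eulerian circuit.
Yes (the graph is connected and all 7 vertices have even degree)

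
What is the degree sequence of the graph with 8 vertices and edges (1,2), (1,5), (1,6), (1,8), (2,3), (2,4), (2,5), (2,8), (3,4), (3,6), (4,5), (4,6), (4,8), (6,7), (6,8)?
[5, 5, 5, 4, 4, 3, 3, 1] (degrees: deg(1)=4, deg(2)=5, deg(3)=3, deg(4)=5, deg(5)=3, deg(6)=5, deg(7)=1, deg(8)=4)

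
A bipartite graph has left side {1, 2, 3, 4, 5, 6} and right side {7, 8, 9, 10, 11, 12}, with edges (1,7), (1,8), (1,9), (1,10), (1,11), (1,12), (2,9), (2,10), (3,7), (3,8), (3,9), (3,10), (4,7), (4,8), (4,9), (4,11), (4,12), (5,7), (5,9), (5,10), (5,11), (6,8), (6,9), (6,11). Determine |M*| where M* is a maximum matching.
6 (matching: (1,12), (2,10), (3,9), (4,11), (5,7), (6,8); upper bound min(|L|,|R|) = min(6,6) = 6)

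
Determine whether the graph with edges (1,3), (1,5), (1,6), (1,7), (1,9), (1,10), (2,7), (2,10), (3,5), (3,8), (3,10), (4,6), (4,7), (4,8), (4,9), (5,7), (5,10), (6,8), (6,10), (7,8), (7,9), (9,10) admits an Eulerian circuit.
Yes (the graph is connected and all 10 vertices have even degree)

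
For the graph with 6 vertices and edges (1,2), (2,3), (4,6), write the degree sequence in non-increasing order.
[2, 1, 1, 1, 1, 0] (degrees: deg(1)=1, deg(2)=2, deg(3)=1, deg(4)=1, deg(5)=0, deg(6)=1)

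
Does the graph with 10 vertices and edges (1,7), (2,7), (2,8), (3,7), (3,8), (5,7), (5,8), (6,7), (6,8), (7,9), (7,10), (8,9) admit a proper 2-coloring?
Yes. Partition: {1, 2, 3, 4, 5, 6, 9, 10}, {7, 8}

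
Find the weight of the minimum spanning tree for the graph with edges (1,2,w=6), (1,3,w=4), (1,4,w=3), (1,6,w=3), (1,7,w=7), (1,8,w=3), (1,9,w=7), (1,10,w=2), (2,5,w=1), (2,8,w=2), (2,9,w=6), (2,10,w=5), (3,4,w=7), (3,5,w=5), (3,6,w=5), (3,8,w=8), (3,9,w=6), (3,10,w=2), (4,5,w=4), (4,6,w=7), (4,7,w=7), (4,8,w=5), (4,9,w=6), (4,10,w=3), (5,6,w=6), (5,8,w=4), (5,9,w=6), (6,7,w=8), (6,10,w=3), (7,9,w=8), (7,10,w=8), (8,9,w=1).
24 (MST edges: (1,4,w=3), (1,6,w=3), (1,7,w=7), (1,8,w=3), (1,10,w=2), (2,5,w=1), (2,8,w=2), (3,10,w=2), (8,9,w=1); sum of weights 3 + 3 + 7 + 3 + 2 + 1 + 2 + 2 + 1 = 24)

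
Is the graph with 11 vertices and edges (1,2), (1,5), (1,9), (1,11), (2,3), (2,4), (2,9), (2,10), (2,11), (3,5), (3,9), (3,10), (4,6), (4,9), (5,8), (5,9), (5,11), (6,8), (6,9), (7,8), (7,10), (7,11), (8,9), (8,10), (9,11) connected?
Yes (BFS from 1 visits [1, 2, 5, 9, 11, 3, 4, 10, 8, 6, 7] — all 11 vertices reached)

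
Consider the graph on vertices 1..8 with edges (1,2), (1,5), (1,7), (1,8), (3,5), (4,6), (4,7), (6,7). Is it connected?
Yes (BFS from 1 visits [1, 2, 5, 7, 8, 3, 4, 6] — all 8 vertices reached)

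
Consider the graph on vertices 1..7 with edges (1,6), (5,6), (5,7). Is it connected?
No, it has 4 components: {1, 5, 6, 7}, {2}, {3}, {4}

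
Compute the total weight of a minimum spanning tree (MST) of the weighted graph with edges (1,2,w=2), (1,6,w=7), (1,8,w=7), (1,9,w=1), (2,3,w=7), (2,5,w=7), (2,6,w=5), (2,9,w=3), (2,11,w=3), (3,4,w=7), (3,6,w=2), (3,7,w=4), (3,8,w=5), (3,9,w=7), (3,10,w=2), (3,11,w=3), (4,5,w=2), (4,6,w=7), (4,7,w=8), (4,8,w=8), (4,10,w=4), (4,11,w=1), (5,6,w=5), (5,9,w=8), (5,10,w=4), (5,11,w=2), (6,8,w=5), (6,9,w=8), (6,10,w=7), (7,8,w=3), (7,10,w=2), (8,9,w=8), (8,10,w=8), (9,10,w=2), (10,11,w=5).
20 (MST edges: (1,2,w=2), (1,9,w=1), (2,11,w=3), (3,6,w=2), (3,10,w=2), (4,5,w=2), (4,11,w=1), (7,8,w=3), (7,10,w=2), (9,10,w=2); sum of weights 2 + 1 + 3 + 2 + 2 + 2 + 1 + 3 + 2 + 2 = 20)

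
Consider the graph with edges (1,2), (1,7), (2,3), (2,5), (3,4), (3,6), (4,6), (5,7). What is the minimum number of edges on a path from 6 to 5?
3 (path: 6 -> 3 -> 2 -> 5, 3 edges)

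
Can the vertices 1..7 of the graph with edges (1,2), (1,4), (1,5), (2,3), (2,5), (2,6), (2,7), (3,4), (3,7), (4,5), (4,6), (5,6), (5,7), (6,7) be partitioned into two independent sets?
No (odd cycle of length 3: 2 -> 1 -> 5 -> 2)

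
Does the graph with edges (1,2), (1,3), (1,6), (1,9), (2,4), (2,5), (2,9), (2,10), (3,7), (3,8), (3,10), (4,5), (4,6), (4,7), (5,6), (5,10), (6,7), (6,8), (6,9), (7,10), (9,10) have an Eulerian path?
Yes (the graph is connected and exactly 2 vertices have odd degree: {2, 10}; any Eulerian path must start and end at those)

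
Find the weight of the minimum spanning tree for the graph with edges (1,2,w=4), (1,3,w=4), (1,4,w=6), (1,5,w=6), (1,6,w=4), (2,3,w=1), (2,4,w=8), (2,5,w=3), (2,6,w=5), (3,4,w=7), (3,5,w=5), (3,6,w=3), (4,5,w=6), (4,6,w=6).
17 (MST edges: (1,4,w=6), (1,6,w=4), (2,3,w=1), (2,5,w=3), (3,6,w=3); sum of weights 6 + 4 + 1 + 3 + 3 = 17)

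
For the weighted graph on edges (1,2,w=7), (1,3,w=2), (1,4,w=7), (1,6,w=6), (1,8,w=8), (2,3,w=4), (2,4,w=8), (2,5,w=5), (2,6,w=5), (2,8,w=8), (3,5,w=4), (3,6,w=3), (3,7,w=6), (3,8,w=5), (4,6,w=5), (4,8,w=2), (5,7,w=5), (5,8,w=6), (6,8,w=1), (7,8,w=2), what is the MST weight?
18 (MST edges: (1,3,w=2), (2,3,w=4), (3,5,w=4), (3,6,w=3), (4,8,w=2), (6,8,w=1), (7,8,w=2); sum of weights 2 + 4 + 4 + 3 + 2 + 1 + 2 = 18)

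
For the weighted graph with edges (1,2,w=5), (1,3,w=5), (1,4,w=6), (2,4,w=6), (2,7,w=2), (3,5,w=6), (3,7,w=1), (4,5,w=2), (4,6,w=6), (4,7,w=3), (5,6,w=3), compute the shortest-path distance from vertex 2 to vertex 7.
2 (path: 2 -> 7; weights 2 = 2)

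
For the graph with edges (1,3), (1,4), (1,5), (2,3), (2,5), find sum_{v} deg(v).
10 (handshake: sum of degrees = 2|E| = 2 x 5 = 10)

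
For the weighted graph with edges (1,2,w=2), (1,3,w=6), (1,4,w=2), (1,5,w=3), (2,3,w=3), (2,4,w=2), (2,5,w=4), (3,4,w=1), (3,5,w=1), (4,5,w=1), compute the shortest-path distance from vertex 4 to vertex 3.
1 (path: 4 -> 3; weights 1 = 1)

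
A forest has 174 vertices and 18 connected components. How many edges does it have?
156 (Each of the 18 component trees on V_i vertices has V_i - 1 edges; summing gives V - C = 174 - 18 = 156)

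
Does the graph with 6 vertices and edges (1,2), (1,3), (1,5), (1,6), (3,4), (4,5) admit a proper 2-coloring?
Yes. Partition: {1, 4}, {2, 3, 5, 6}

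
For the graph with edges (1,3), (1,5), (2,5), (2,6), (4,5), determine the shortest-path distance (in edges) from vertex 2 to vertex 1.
2 (path: 2 -> 5 -> 1, 2 edges)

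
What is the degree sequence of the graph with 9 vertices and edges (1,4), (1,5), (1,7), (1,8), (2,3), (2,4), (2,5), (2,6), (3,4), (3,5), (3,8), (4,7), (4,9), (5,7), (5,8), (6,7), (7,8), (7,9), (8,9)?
[6, 5, 5, 5, 4, 4, 4, 3, 2] (degrees: deg(1)=4, deg(2)=4, deg(3)=4, deg(4)=5, deg(5)=5, deg(6)=2, deg(7)=6, deg(8)=5, deg(9)=3)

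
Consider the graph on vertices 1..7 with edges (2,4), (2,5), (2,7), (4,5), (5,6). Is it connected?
No, it has 3 components: {1}, {2, 4, 5, 6, 7}, {3}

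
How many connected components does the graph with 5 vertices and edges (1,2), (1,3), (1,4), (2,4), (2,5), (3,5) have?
1 (components: {1, 2, 3, 4, 5})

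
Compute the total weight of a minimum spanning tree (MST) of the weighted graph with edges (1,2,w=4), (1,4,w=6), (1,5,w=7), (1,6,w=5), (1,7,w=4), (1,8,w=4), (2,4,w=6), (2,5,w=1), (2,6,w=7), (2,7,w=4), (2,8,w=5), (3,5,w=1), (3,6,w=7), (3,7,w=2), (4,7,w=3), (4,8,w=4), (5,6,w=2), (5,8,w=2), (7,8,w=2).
15 (MST edges: (1,7,w=4), (2,5,w=1), (3,5,w=1), (3,7,w=2), (4,7,w=3), (5,6,w=2), (5,8,w=2); sum of weights 4 + 1 + 1 + 2 + 3 + 2 + 2 = 15)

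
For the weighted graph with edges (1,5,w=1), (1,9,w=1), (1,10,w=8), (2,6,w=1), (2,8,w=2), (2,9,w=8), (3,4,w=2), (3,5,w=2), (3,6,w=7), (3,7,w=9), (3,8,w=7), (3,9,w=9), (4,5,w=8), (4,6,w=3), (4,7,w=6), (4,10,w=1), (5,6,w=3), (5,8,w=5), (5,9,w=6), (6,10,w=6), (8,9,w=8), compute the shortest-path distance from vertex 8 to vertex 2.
2 (path: 8 -> 2; weights 2 = 2)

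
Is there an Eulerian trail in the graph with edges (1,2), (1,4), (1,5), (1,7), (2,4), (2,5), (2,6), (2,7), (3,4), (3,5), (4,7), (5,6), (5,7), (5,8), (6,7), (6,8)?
Yes (the graph is connected and exactly 2 vertices have odd degree: {2, 7}; any Eulerian path must start and end at those)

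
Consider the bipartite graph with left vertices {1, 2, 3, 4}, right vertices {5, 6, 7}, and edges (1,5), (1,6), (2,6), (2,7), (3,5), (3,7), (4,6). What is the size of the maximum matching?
3 (matching: (1,6), (2,7), (3,5); upper bound min(|L|,|R|) = min(4,3) = 3)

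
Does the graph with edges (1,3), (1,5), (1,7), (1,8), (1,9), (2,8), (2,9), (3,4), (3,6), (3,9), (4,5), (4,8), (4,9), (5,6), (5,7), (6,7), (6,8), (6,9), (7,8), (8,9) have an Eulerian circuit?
No (2 vertices have odd degree: {1, 6}; Eulerian circuit requires 0)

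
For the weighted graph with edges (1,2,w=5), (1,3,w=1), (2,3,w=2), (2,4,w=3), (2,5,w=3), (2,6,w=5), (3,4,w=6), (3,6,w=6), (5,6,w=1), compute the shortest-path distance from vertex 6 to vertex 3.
6 (path: 6 -> 3; weights 6 = 6)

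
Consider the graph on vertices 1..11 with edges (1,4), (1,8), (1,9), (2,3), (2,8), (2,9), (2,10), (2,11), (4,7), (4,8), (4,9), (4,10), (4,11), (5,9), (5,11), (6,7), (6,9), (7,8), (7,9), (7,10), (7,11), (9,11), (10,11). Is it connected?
Yes (BFS from 1 visits [1, 4, 8, 9, 7, 10, 11, 2, 5, 6, 3] — all 11 vertices reached)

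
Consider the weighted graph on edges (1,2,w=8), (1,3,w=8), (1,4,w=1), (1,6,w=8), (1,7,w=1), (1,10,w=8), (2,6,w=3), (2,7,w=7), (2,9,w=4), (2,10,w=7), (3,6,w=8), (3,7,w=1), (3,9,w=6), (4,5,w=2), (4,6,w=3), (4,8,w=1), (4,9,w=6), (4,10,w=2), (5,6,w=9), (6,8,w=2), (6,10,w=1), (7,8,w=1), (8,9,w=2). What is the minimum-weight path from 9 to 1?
4 (path: 9 -> 8 -> 7 -> 1; weights 2 + 1 + 1 = 4)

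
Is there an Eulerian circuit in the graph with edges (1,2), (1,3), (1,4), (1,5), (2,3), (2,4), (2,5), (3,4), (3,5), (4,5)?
Yes (the graph is connected and all 5 vertices have even degree)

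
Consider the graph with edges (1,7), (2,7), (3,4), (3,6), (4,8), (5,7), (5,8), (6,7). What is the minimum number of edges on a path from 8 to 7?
2 (path: 8 -> 5 -> 7, 2 edges)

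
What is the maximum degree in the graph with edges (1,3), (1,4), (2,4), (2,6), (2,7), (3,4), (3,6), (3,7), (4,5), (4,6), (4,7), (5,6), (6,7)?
6 (attained at vertex 4)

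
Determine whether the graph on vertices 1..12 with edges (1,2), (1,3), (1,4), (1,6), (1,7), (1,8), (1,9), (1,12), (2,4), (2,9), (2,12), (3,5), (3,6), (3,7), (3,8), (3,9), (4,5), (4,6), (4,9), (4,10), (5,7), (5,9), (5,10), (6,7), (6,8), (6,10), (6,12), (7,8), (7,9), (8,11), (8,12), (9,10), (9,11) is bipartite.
No (odd cycle of length 3: 12 -> 1 -> 8 -> 12)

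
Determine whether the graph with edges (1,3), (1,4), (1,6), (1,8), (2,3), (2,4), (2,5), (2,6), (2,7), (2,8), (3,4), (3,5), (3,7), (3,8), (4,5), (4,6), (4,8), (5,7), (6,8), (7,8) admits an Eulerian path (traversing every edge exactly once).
Yes — and in fact it has an Eulerian circuit (the graph is connected and all 8 vertices have even degree)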